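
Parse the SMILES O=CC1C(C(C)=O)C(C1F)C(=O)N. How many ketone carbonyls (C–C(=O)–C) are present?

1

The ketone motif appears at heavy-atom position 5 in the SMILES.
Other groups present: 1 aldehyde, 1 amide.
Ketone count: 1.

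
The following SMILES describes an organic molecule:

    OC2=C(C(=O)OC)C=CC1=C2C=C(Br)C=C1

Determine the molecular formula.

C12H9BrO3

Walk through each heavy atom and fill implicit hydrogens from standard valence (C 4, N 3, O 2, S 2, halogen 1):
  atom 1: O, bond orders sum to 1 (valence 2) → 1 H
  atom 2: C, bond orders sum to 4 (valence 4) → 0 H
  atom 3: C, bond orders sum to 4 (valence 4) → 0 H
  atom 4: C, bond orders sum to 4 (valence 4) → 0 H
  atom 5: O, bond orders sum to 2 (valence 2) → 0 H
  atom 6: O, bond orders sum to 2 (valence 2) → 0 H
  atom 7: C, bond orders sum to 1 (valence 4) → 3 H
  atom 8: C, bond orders sum to 3 (valence 4) → 1 H
  atom 9: C, bond orders sum to 3 (valence 4) → 1 H
  atom 10: C, bond orders sum to 4 (valence 4) → 0 H
  atom 11: C, bond orders sum to 4 (valence 4) → 0 H
  atom 12: C, bond orders sum to 3 (valence 4) → 1 H
  atom 13: C, bond orders sum to 4 (valence 4) → 0 H
  atom 14: Br (halogen, monovalent) → 0 H
  atom 15: C, bond orders sum to 3 (valence 4) → 1 H
  atom 16: C, bond orders sum to 3 (valence 4) → 1 H
Totals → C:12, H:9, Br:1, O:3.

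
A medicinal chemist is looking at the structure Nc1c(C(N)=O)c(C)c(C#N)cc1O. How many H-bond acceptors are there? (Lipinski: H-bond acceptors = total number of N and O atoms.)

5

N atoms: 3; O atoms: 2.
Lipinski HBA = 3 + 2 = 5.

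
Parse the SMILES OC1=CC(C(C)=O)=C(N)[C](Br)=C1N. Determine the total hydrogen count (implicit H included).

Walk through each heavy atom and fill implicit hydrogens from standard valence (C 4, N 3, O 2, S 2, halogen 1):
  atom 1: O, bond orders sum to 1 (valence 2) → 1 H
  atom 2: C, bond orders sum to 4 (valence 4) → 0 H
  atom 3: C, bond orders sum to 3 (valence 4) → 1 H
  atom 4: C, bond orders sum to 4 (valence 4) → 0 H
  atom 5: C, bond orders sum to 4 (valence 4) → 0 H
  atom 6: C, bond orders sum to 1 (valence 4) → 3 H
  atom 7: O, bond orders sum to 2 (valence 2) → 0 H
  atom 8: C, bond orders sum to 4 (valence 4) → 0 H
  atom 9: N, bond orders sum to 1 (valence 3) → 2 H
  atom 10: C with explicit H count 0
  atom 11: Br (halogen, monovalent) → 0 H
  atom 12: C, bond orders sum to 4 (valence 4) → 0 H
  atom 13: N, bond orders sum to 1 (valence 3) → 2 H
Total hydrogens: 9.

9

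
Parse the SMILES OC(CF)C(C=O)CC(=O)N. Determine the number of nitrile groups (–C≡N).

0

Scan the SMILES for the nitrile motif — none present.
Groups that are present: 1 aldehyde, 1 amide, 1 hydroxyl.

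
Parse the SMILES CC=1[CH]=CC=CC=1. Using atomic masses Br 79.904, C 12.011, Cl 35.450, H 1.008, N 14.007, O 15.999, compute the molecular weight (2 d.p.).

92.14 g/mol

First, the molecular formula is C7H8 (counting implicit H from valence).
  C: 7 × 12.011 = 84.077
  H: 8 × 1.008 = 8.064
Sum: 7×12.011 + 8×1.008 = 92.141 → 92.14 g/mol.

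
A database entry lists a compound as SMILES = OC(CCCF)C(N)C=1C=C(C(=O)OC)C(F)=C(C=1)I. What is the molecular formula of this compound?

C13H16F2INO3

Walk through each heavy atom and fill implicit hydrogens from standard valence (C 4, N 3, O 2, S 2, halogen 1):
  atom 1: O, bond orders sum to 1 (valence 2) → 1 H
  atom 2: C, bond orders sum to 3 (valence 4) → 1 H
  atom 3: C, bond orders sum to 2 (valence 4) → 2 H
  atom 4: C, bond orders sum to 2 (valence 4) → 2 H
  atom 5: C, bond orders sum to 2 (valence 4) → 2 H
  atom 6: F (halogen, monovalent) → 0 H
  atom 7: C, bond orders sum to 3 (valence 4) → 1 H
  atom 8: N, bond orders sum to 1 (valence 3) → 2 H
  atom 9: C, bond orders sum to 4 (valence 4) → 0 H
  atom 10: C, bond orders sum to 3 (valence 4) → 1 H
  atom 11: C, bond orders sum to 4 (valence 4) → 0 H
  atom 12: C, bond orders sum to 4 (valence 4) → 0 H
  atom 13: O, bond orders sum to 2 (valence 2) → 0 H
  atom 14: O, bond orders sum to 2 (valence 2) → 0 H
  atom 15: C, bond orders sum to 1 (valence 4) → 3 H
  atom 16: C, bond orders sum to 4 (valence 4) → 0 H
  atom 17: F (halogen, monovalent) → 0 H
  atom 18: C, bond orders sum to 4 (valence 4) → 0 H
  atom 19: C, bond orders sum to 3 (valence 4) → 1 H
  atom 20: I (halogen, monovalent) → 0 H
Totals → C:13, H:16, F:2, I:1, N:1, O:3.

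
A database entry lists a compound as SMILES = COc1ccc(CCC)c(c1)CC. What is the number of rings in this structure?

1

In SMILES, each pair of matching ring-closure digits denotes one ring-closing bond; the number of such bonds equals the number of independent rings.
Ring-closure bonds here: 1.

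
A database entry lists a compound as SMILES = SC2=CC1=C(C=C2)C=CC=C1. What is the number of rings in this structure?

2

In SMILES, each pair of matching ring-closure digits denotes one ring-closing bond; the number of such bonds equals the number of independent rings.
Ring-closure bonds here: 2.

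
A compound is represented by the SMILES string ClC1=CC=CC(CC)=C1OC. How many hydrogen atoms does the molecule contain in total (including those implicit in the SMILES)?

11

Walk through each heavy atom and fill implicit hydrogens from standard valence (C 4, N 3, O 2, S 2, halogen 1):
  atom 1: Cl (halogen, monovalent) → 0 H
  atom 2: C, bond orders sum to 4 (valence 4) → 0 H
  atom 3: C, bond orders sum to 3 (valence 4) → 1 H
  atom 4: C, bond orders sum to 3 (valence 4) → 1 H
  atom 5: C, bond orders sum to 3 (valence 4) → 1 H
  atom 6: C, bond orders sum to 4 (valence 4) → 0 H
  atom 7: C, bond orders sum to 2 (valence 4) → 2 H
  atom 8: C, bond orders sum to 1 (valence 4) → 3 H
  atom 9: C, bond orders sum to 4 (valence 4) → 0 H
  atom 10: O, bond orders sum to 2 (valence 2) → 0 H
  atom 11: C, bond orders sum to 1 (valence 4) → 3 H
Total hydrogens: 11.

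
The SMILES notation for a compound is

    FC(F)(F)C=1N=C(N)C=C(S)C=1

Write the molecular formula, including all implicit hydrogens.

C6H5F3N2S

Walk through each heavy atom and fill implicit hydrogens from standard valence (C 4, N 3, O 2, S 2, halogen 1):
  atom 1: F (halogen, monovalent) → 0 H
  atom 2: C, bond orders sum to 4 (valence 4) → 0 H
  atom 3: F (halogen, monovalent) → 0 H
  atom 4: F (halogen, monovalent) → 0 H
  atom 5: C, bond orders sum to 4 (valence 4) → 0 H
  atom 6: N, bond orders sum to 3 (valence 3) → 0 H
  atom 7: C, bond orders sum to 4 (valence 4) → 0 H
  atom 8: N, bond orders sum to 1 (valence 3) → 2 H
  atom 9: C, bond orders sum to 3 (valence 4) → 1 H
  atom 10: C, bond orders sum to 4 (valence 4) → 0 H
  atom 11: S, bond orders sum to 1 (valence 2) → 1 H
  atom 12: C, bond orders sum to 3 (valence 4) → 1 H
Totals → C:6, H:5, F:3, N:2, S:1.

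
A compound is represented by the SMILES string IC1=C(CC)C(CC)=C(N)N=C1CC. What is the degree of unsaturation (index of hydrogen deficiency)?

Degree of unsaturation = (number of rings) + (number of π bonds).
Ring closures in the SMILES: 1.
π bonds: 3 double bonds (each 1 DoU) → 3 DoU from unsaturation.
Total DoU = 1 + 3 = 4.

4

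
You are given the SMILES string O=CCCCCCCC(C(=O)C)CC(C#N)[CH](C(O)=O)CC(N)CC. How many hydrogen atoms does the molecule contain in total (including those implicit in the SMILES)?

Walk through each heavy atom and fill implicit hydrogens from standard valence (C 4, N 3, O 2, S 2, halogen 1):
  atom 1: O, bond orders sum to 2 (valence 2) → 0 H
  atom 2: C, bond orders sum to 3 (valence 4) → 1 H
  atom 3: C, bond orders sum to 2 (valence 4) → 2 H
  atom 4: C, bond orders sum to 2 (valence 4) → 2 H
  atom 5: C, bond orders sum to 2 (valence 4) → 2 H
  atom 6: C, bond orders sum to 2 (valence 4) → 2 H
  atom 7: C, bond orders sum to 2 (valence 4) → 2 H
  atom 8: C, bond orders sum to 2 (valence 4) → 2 H
  atom 9: C, bond orders sum to 3 (valence 4) → 1 H
  atom 10: C, bond orders sum to 4 (valence 4) → 0 H
  atom 11: O, bond orders sum to 2 (valence 2) → 0 H
  atom 12: C, bond orders sum to 1 (valence 4) → 3 H
  atom 13: C, bond orders sum to 2 (valence 4) → 2 H
  atom 14: C, bond orders sum to 3 (valence 4) → 1 H
  atom 15: C, bond orders sum to 4 (valence 4) → 0 H
  atom 16: N, bond orders sum to 3 (valence 3) → 0 H
  atom 17: C with explicit H count 1
  atom 18: C, bond orders sum to 4 (valence 4) → 0 H
  atom 19: O, bond orders sum to 1 (valence 2) → 1 H
  atom 20: O, bond orders sum to 2 (valence 2) → 0 H
  atom 21: C, bond orders sum to 2 (valence 4) → 2 H
  atom 22: C, bond orders sum to 3 (valence 4) → 1 H
  atom 23: N, bond orders sum to 1 (valence 3) → 2 H
  atom 24: C, bond orders sum to 2 (valence 4) → 2 H
  atom 25: C, bond orders sum to 1 (valence 4) → 3 H
Total hydrogens: 32.

32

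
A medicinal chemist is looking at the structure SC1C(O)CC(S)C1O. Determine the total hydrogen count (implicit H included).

Walk through each heavy atom and fill implicit hydrogens from standard valence (C 4, N 3, O 2, S 2, halogen 1):
  atom 1: S, bond orders sum to 1 (valence 2) → 1 H
  atom 2: C, bond orders sum to 3 (valence 4) → 1 H
  atom 3: C, bond orders sum to 3 (valence 4) → 1 H
  atom 4: O, bond orders sum to 1 (valence 2) → 1 H
  atom 5: C, bond orders sum to 2 (valence 4) → 2 H
  atom 6: C, bond orders sum to 3 (valence 4) → 1 H
  atom 7: S, bond orders sum to 1 (valence 2) → 1 H
  atom 8: C, bond orders sum to 3 (valence 4) → 1 H
  atom 9: O, bond orders sum to 1 (valence 2) → 1 H
Total hydrogens: 10.

10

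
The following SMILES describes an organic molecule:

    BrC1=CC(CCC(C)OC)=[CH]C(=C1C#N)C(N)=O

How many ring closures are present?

1

In SMILES, each pair of matching ring-closure digits denotes one ring-closing bond; the number of such bonds equals the number of independent rings.
Ring-closure bonds here: 1.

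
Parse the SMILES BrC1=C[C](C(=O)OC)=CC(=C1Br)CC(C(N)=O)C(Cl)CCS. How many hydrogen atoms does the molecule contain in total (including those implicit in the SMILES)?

16

Walk through each heavy atom and fill implicit hydrogens from standard valence (C 4, N 3, O 2, S 2, halogen 1):
  atom 1: Br (halogen, monovalent) → 0 H
  atom 2: C, bond orders sum to 4 (valence 4) → 0 H
  atom 3: C, bond orders sum to 3 (valence 4) → 1 H
  atom 4: C with explicit H count 0
  atom 5: C, bond orders sum to 4 (valence 4) → 0 H
  atom 6: O, bond orders sum to 2 (valence 2) → 0 H
  atom 7: O, bond orders sum to 2 (valence 2) → 0 H
  atom 8: C, bond orders sum to 1 (valence 4) → 3 H
  atom 9: C, bond orders sum to 3 (valence 4) → 1 H
  atom 10: C, bond orders sum to 4 (valence 4) → 0 H
  atom 11: C, bond orders sum to 4 (valence 4) → 0 H
  atom 12: Br (halogen, monovalent) → 0 H
  atom 13: C, bond orders sum to 2 (valence 4) → 2 H
  atom 14: C, bond orders sum to 3 (valence 4) → 1 H
  atom 15: C, bond orders sum to 4 (valence 4) → 0 H
  atom 16: N, bond orders sum to 1 (valence 3) → 2 H
  atom 17: O, bond orders sum to 2 (valence 2) → 0 H
  atom 18: C, bond orders sum to 3 (valence 4) → 1 H
  atom 19: Cl (halogen, monovalent) → 0 H
  atom 20: C, bond orders sum to 2 (valence 4) → 2 H
  atom 21: C, bond orders sum to 2 (valence 4) → 2 H
  atom 22: S, bond orders sum to 1 (valence 2) → 1 H
Total hydrogens: 16.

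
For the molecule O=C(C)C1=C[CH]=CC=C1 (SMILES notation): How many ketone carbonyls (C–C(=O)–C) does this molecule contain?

1

The ketone motif appears at heavy-atom position 2 in the SMILES.
Ketone count: 1.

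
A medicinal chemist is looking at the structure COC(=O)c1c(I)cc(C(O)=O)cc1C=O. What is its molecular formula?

C10H7IO5

Walk through each heavy atom and fill implicit hydrogens from standard valence (C 4, N 3, O 2, S 2, halogen 1); for lowercase aromatic atoms, an aromatic c carries 1 H when it has two neighbours and 0 H with three, and aromatic n carries 0 H:
  atom 1: C, bond orders sum to 1 (valence 4) → 3 H
  atom 2: O, bond orders sum to 2 (valence 2) → 0 H
  atom 3: C, bond orders sum to 4 (valence 4) → 0 H
  atom 4: O, bond orders sum to 2 (valence 2) → 0 H
  atom 5: aromatic c, 3 neighbours → 0 H
  atom 6: aromatic c, 3 neighbours → 0 H
  atom 7: I (halogen, monovalent) → 0 H
  atom 8: aromatic c, 2 neighbours → 1 H
  atom 9: aromatic c, 3 neighbours → 0 H
  atom 10: C, bond orders sum to 4 (valence 4) → 0 H
  atom 11: O, bond orders sum to 1 (valence 2) → 1 H
  atom 12: O, bond orders sum to 2 (valence 2) → 0 H
  atom 13: aromatic c, 2 neighbours → 1 H
  atom 14: aromatic c, 3 neighbours → 0 H
  atom 15: C, bond orders sum to 3 (valence 4) → 1 H
  atom 16: O, bond orders sum to 2 (valence 2) → 0 H
Totals → C:10, H:7, I:1, O:5.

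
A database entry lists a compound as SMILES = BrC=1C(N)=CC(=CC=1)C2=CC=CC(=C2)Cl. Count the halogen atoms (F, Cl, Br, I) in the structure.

Halogen atoms appear at heavy-atom positions 1, 15 (1×Br, 1×Cl).
Other groups present: 1 primary amine.
Halogen count: 2.

2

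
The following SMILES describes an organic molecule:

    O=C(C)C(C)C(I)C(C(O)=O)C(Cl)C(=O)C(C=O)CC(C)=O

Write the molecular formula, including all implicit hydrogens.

Walk through each heavy atom and fill implicit hydrogens from standard valence (C 4, N 3, O 2, S 2, halogen 1):
  atom 1: O, bond orders sum to 2 (valence 2) → 0 H
  atom 2: C, bond orders sum to 4 (valence 4) → 0 H
  atom 3: C, bond orders sum to 1 (valence 4) → 3 H
  atom 4: C, bond orders sum to 3 (valence 4) → 1 H
  atom 5: C, bond orders sum to 1 (valence 4) → 3 H
  atom 6: C, bond orders sum to 3 (valence 4) → 1 H
  atom 7: I (halogen, monovalent) → 0 H
  atom 8: C, bond orders sum to 3 (valence 4) → 1 H
  atom 9: C, bond orders sum to 4 (valence 4) → 0 H
  atom 10: O, bond orders sum to 1 (valence 2) → 1 H
  atom 11: O, bond orders sum to 2 (valence 2) → 0 H
  atom 12: C, bond orders sum to 3 (valence 4) → 1 H
  atom 13: Cl (halogen, monovalent) → 0 H
  atom 14: C, bond orders sum to 4 (valence 4) → 0 H
  atom 15: O, bond orders sum to 2 (valence 2) → 0 H
  atom 16: C, bond orders sum to 3 (valence 4) → 1 H
  atom 17: C, bond orders sum to 3 (valence 4) → 1 H
  atom 18: O, bond orders sum to 2 (valence 2) → 0 H
  atom 19: C, bond orders sum to 2 (valence 4) → 2 H
  atom 20: C, bond orders sum to 4 (valence 4) → 0 H
  atom 21: C, bond orders sum to 1 (valence 4) → 3 H
  atom 22: O, bond orders sum to 2 (valence 2) → 0 H
Totals → C:14, H:18, Cl:1, I:1, O:6.
In Hill order: C14H18ClIO6.

C14H18ClIO6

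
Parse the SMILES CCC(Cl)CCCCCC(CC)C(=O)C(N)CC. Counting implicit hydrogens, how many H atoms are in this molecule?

Walk through each heavy atom and fill implicit hydrogens from standard valence (C 4, N 3, O 2, S 2, halogen 1):
  atom 1: C, bond orders sum to 1 (valence 4) → 3 H
  atom 2: C, bond orders sum to 2 (valence 4) → 2 H
  atom 3: C, bond orders sum to 3 (valence 4) → 1 H
  atom 4: Cl (halogen, monovalent) → 0 H
  atom 5: C, bond orders sum to 2 (valence 4) → 2 H
  atom 6: C, bond orders sum to 2 (valence 4) → 2 H
  atom 7: C, bond orders sum to 2 (valence 4) → 2 H
  atom 8: C, bond orders sum to 2 (valence 4) → 2 H
  atom 9: C, bond orders sum to 2 (valence 4) → 2 H
  atom 10: C, bond orders sum to 3 (valence 4) → 1 H
  atom 11: C, bond orders sum to 2 (valence 4) → 2 H
  atom 12: C, bond orders sum to 1 (valence 4) → 3 H
  atom 13: C, bond orders sum to 4 (valence 4) → 0 H
  atom 14: O, bond orders sum to 2 (valence 2) → 0 H
  atom 15: C, bond orders sum to 3 (valence 4) → 1 H
  atom 16: N, bond orders sum to 1 (valence 3) → 2 H
  atom 17: C, bond orders sum to 2 (valence 4) → 2 H
  atom 18: C, bond orders sum to 1 (valence 4) → 3 H
Total hydrogens: 30.

30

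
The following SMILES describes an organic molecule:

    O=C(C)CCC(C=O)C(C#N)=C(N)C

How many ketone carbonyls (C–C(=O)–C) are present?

1

The ketone motif appears at heavy-atom position 2 in the SMILES.
Other groups present: 1 aldehyde, 1 alkene, 1 nitrile, 1 primary amine.
Ketone count: 1.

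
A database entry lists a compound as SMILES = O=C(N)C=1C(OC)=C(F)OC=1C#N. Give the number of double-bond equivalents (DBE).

Degree of unsaturation = (number of rings) + (number of π bonds).
Ring closures in the SMILES: 1.
π bonds: 3 double bonds (each 1 DoU), 1 triple bond (each 2 DoU) → 5 DoU from unsaturation.
Total DoU = 1 + 5 = 6.

6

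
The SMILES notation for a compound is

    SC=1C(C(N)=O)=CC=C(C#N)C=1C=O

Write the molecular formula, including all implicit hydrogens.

Walk through each heavy atom and fill implicit hydrogens from standard valence (C 4, N 3, O 2, S 2, halogen 1):
  atom 1: S, bond orders sum to 1 (valence 2) → 1 H
  atom 2: C, bond orders sum to 4 (valence 4) → 0 H
  atom 3: C, bond orders sum to 4 (valence 4) → 0 H
  atom 4: C, bond orders sum to 4 (valence 4) → 0 H
  atom 5: N, bond orders sum to 1 (valence 3) → 2 H
  atom 6: O, bond orders sum to 2 (valence 2) → 0 H
  atom 7: C, bond orders sum to 3 (valence 4) → 1 H
  atom 8: C, bond orders sum to 3 (valence 4) → 1 H
  atom 9: C, bond orders sum to 4 (valence 4) → 0 H
  atom 10: C, bond orders sum to 4 (valence 4) → 0 H
  atom 11: N, bond orders sum to 3 (valence 3) → 0 H
  atom 12: C, bond orders sum to 4 (valence 4) → 0 H
  atom 13: C, bond orders sum to 3 (valence 4) → 1 H
  atom 14: O, bond orders sum to 2 (valence 2) → 0 H
Totals → C:9, H:6, N:2, O:2, S:1.

C9H6N2O2S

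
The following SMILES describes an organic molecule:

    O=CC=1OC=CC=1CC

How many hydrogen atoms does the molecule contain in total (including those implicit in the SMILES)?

8

Walk through each heavy atom and fill implicit hydrogens from standard valence (C 4, N 3, O 2, S 2, halogen 1):
  atom 1: O, bond orders sum to 2 (valence 2) → 0 H
  atom 2: C, bond orders sum to 3 (valence 4) → 1 H
  atom 3: C, bond orders sum to 4 (valence 4) → 0 H
  atom 4: O, bond orders sum to 2 (valence 2) → 0 H
  atom 5: C, bond orders sum to 3 (valence 4) → 1 H
  atom 6: C, bond orders sum to 3 (valence 4) → 1 H
  atom 7: C, bond orders sum to 4 (valence 4) → 0 H
  atom 8: C, bond orders sum to 2 (valence 4) → 2 H
  atom 9: C, bond orders sum to 1 (valence 4) → 3 H
Total hydrogens: 8.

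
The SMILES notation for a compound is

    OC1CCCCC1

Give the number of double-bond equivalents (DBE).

1

Molecular formula: C6H12O.
DoU = (2C + 2 + N − H − X) / 2, where X is the halogen count and O/S are ignored.
    = (2·6 + 2 + 0 − 12 − 0) / 2 = 2 / 2 = 1.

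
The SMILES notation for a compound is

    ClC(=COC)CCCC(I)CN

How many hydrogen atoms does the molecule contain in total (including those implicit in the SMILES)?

15

Walk through each heavy atom and fill implicit hydrogens from standard valence (C 4, N 3, O 2, S 2, halogen 1):
  atom 1: Cl (halogen, monovalent) → 0 H
  atom 2: C, bond orders sum to 4 (valence 4) → 0 H
  atom 3: C, bond orders sum to 3 (valence 4) → 1 H
  atom 4: O, bond orders sum to 2 (valence 2) → 0 H
  atom 5: C, bond orders sum to 1 (valence 4) → 3 H
  atom 6: C, bond orders sum to 2 (valence 4) → 2 H
  atom 7: C, bond orders sum to 2 (valence 4) → 2 H
  atom 8: C, bond orders sum to 2 (valence 4) → 2 H
  atom 9: C, bond orders sum to 3 (valence 4) → 1 H
  atom 10: I (halogen, monovalent) → 0 H
  atom 11: C, bond orders sum to 2 (valence 4) → 2 H
  atom 12: N, bond orders sum to 1 (valence 3) → 2 H
Total hydrogens: 15.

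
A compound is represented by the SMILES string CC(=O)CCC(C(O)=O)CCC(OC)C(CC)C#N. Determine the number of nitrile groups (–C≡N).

The nitrile motif appears at heavy-atom position 18 in the SMILES.
Other groups present: 1 carboxylic acid, 1 ether, 1 ketone.
Nitrile count: 1.

1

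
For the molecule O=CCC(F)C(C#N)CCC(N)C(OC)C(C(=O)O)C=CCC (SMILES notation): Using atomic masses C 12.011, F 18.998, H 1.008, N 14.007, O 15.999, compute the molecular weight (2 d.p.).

328.38 g/mol

First, the molecular formula is C16H25FN2O4 (counting implicit H from valence).
  C: 16 × 12.011 = 192.176
  F: 1 × 18.998 = 18.998
  H: 25 × 1.008 = 25.200
  N: 2 × 14.007 = 28.014
  O: 4 × 15.999 = 63.996
Sum: 16×12.011 + 1×18.998 + 25×1.008 + 2×14.007 + 4×15.999 = 328.384 → 328.38 g/mol.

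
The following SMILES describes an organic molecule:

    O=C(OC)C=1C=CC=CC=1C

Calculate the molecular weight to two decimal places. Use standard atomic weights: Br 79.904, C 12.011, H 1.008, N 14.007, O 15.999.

First, the molecular formula is C9H10O2 (counting implicit H from valence).
  C: 9 × 12.011 = 108.099
  H: 10 × 1.008 = 10.080
  O: 2 × 15.999 = 31.998
Sum: 9×12.011 + 10×1.008 + 2×15.999 = 150.177 → 150.18 g/mol.

150.18 g/mol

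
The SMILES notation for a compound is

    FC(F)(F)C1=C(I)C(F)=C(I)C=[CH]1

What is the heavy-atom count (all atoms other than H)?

13

Every atom symbol written in the SMILES (organic subset) is one heavy atom; implicit H are not written.
Heavy atoms by element → C:7, F:4, I:2.
Total: 13.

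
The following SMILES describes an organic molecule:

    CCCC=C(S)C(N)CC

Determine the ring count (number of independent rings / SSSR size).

In SMILES, each pair of matching ring-closure digits denotes one ring-closing bond; the number of such bonds equals the number of independent rings.
Ring-closure bonds here: 0.

0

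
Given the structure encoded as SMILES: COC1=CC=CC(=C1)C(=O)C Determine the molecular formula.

Walk through each heavy atom and fill implicit hydrogens from standard valence (C 4, N 3, O 2, S 2, halogen 1):
  atom 1: C, bond orders sum to 1 (valence 4) → 3 H
  atom 2: O, bond orders sum to 2 (valence 2) → 0 H
  atom 3: C, bond orders sum to 4 (valence 4) → 0 H
  atom 4: C, bond orders sum to 3 (valence 4) → 1 H
  atom 5: C, bond orders sum to 3 (valence 4) → 1 H
  atom 6: C, bond orders sum to 3 (valence 4) → 1 H
  atom 7: C, bond orders sum to 4 (valence 4) → 0 H
  atom 8: C, bond orders sum to 3 (valence 4) → 1 H
  atom 9: C, bond orders sum to 4 (valence 4) → 0 H
  atom 10: O, bond orders sum to 2 (valence 2) → 0 H
  atom 11: C, bond orders sum to 1 (valence 4) → 3 H
Totals → C:9, H:10, O:2.

C9H10O2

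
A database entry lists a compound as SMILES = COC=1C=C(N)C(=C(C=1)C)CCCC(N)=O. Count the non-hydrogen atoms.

16

Every atom symbol written in the SMILES (organic subset) is one heavy atom; implicit H are not written.
Heavy atoms by element → C:12, N:2, O:2.
Total: 16.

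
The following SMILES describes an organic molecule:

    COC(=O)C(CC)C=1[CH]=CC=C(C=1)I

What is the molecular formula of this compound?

C11H13IO2

Walk through each heavy atom and fill implicit hydrogens from standard valence (C 4, N 3, O 2, S 2, halogen 1):
  atom 1: C, bond orders sum to 1 (valence 4) → 3 H
  atom 2: O, bond orders sum to 2 (valence 2) → 0 H
  atom 3: C, bond orders sum to 4 (valence 4) → 0 H
  atom 4: O, bond orders sum to 2 (valence 2) → 0 H
  atom 5: C, bond orders sum to 3 (valence 4) → 1 H
  atom 6: C, bond orders sum to 2 (valence 4) → 2 H
  atom 7: C, bond orders sum to 1 (valence 4) → 3 H
  atom 8: C, bond orders sum to 4 (valence 4) → 0 H
  atom 9: C with explicit H count 1
  atom 10: C, bond orders sum to 3 (valence 4) → 1 H
  atom 11: C, bond orders sum to 3 (valence 4) → 1 H
  atom 12: C, bond orders sum to 4 (valence 4) → 0 H
  atom 13: C, bond orders sum to 3 (valence 4) → 1 H
  atom 14: I (halogen, monovalent) → 0 H
Totals → C:11, H:13, I:1, O:2.
In Hill order: C11H13IO2.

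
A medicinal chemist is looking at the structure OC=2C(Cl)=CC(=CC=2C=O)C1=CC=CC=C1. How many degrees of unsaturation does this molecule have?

9

Degree of unsaturation = (number of rings) + (number of π bonds).
Ring closures in the SMILES: 2.
π bonds: 7 double bonds (each 1 DoU) → 7 DoU from unsaturation.
Total DoU = 2 + 7 = 9.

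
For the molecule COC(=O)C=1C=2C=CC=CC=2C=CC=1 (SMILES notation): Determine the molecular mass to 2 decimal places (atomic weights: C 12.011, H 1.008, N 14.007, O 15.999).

186.21 g/mol

First, the molecular formula is C12H10O2 (counting implicit H from valence).
  C: 12 × 12.011 = 144.132
  H: 10 × 1.008 = 10.080
  O: 2 × 15.999 = 31.998
Sum: 12×12.011 + 10×1.008 + 2×15.999 = 186.210 → 186.21 g/mol.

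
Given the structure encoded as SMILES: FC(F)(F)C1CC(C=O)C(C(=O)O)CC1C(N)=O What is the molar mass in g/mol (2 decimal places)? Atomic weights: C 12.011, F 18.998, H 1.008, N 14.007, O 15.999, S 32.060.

First, the molecular formula is C10H12F3NO4 (counting implicit H from valence).
  C: 10 × 12.011 = 120.110
  F: 3 × 18.998 = 56.994
  H: 12 × 1.008 = 12.096
  N: 1 × 14.007 = 14.007
  O: 4 × 15.999 = 63.996
Sum: 10×12.011 + 3×18.998 + 12×1.008 + 1×14.007 + 4×15.999 = 267.203 → 267.20 g/mol.

267.20 g/mol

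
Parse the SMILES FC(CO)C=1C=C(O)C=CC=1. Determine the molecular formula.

C8H9FO2

Walk through each heavy atom and fill implicit hydrogens from standard valence (C 4, N 3, O 2, S 2, halogen 1):
  atom 1: F (halogen, monovalent) → 0 H
  atom 2: C, bond orders sum to 3 (valence 4) → 1 H
  atom 3: C, bond orders sum to 2 (valence 4) → 2 H
  atom 4: O, bond orders sum to 1 (valence 2) → 1 H
  atom 5: C, bond orders sum to 4 (valence 4) → 0 H
  atom 6: C, bond orders sum to 3 (valence 4) → 1 H
  atom 7: C, bond orders sum to 4 (valence 4) → 0 H
  atom 8: O, bond orders sum to 1 (valence 2) → 1 H
  atom 9: C, bond orders sum to 3 (valence 4) → 1 H
  atom 10: C, bond orders sum to 3 (valence 4) → 1 H
  atom 11: C, bond orders sum to 3 (valence 4) → 1 H
Totals → C:8, H:9, F:1, O:2.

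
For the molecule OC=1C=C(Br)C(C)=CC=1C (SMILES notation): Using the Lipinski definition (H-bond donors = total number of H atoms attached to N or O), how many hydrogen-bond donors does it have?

1

Donors: find every N or O and count the H atoms it carries.
  atom 1 (O): bond orders sum to 1 → 1 H
Lipinski HBD = 1.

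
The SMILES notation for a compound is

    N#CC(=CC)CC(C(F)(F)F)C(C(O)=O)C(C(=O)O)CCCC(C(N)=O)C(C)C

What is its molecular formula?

C19H27F3N2O5

Walk through each heavy atom and fill implicit hydrogens from standard valence (C 4, N 3, O 2, S 2, halogen 1):
  atom 1: N, bond orders sum to 3 (valence 3) → 0 H
  atom 2: C, bond orders sum to 4 (valence 4) → 0 H
  atom 3: C, bond orders sum to 4 (valence 4) → 0 H
  atom 4: C, bond orders sum to 3 (valence 4) → 1 H
  atom 5: C, bond orders sum to 1 (valence 4) → 3 H
  atom 6: C, bond orders sum to 2 (valence 4) → 2 H
  atom 7: C, bond orders sum to 3 (valence 4) → 1 H
  atom 8: C, bond orders sum to 4 (valence 4) → 0 H
  atom 9: F (halogen, monovalent) → 0 H
  atom 10: F (halogen, monovalent) → 0 H
  atom 11: F (halogen, monovalent) → 0 H
  atom 12: C, bond orders sum to 3 (valence 4) → 1 H
  atom 13: C, bond orders sum to 4 (valence 4) → 0 H
  atom 14: O, bond orders sum to 1 (valence 2) → 1 H
  atom 15: O, bond orders sum to 2 (valence 2) → 0 H
  atom 16: C, bond orders sum to 3 (valence 4) → 1 H
  atom 17: C, bond orders sum to 4 (valence 4) → 0 H
  atom 18: O, bond orders sum to 2 (valence 2) → 0 H
  atom 19: O, bond orders sum to 1 (valence 2) → 1 H
  atom 20: C, bond orders sum to 2 (valence 4) → 2 H
  atom 21: C, bond orders sum to 2 (valence 4) → 2 H
  atom 22: C, bond orders sum to 2 (valence 4) → 2 H
  atom 23: C, bond orders sum to 3 (valence 4) → 1 H
  atom 24: C, bond orders sum to 4 (valence 4) → 0 H
  atom 25: N, bond orders sum to 1 (valence 3) → 2 H
  atom 26: O, bond orders sum to 2 (valence 2) → 0 H
  atom 27: C, bond orders sum to 3 (valence 4) → 1 H
  atom 28: C, bond orders sum to 1 (valence 4) → 3 H
  atom 29: C, bond orders sum to 1 (valence 4) → 3 H
Totals → C:19, H:27, F:3, N:2, O:5.
In Hill order: C19H27F3N2O5.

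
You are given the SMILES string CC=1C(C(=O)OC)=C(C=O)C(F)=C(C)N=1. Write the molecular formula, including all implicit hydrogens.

Walk through each heavy atom and fill implicit hydrogens from standard valence (C 4, N 3, O 2, S 2, halogen 1):
  atom 1: C, bond orders sum to 1 (valence 4) → 3 H
  atom 2: C, bond orders sum to 4 (valence 4) → 0 H
  atom 3: C, bond orders sum to 4 (valence 4) → 0 H
  atom 4: C, bond orders sum to 4 (valence 4) → 0 H
  atom 5: O, bond orders sum to 2 (valence 2) → 0 H
  atom 6: O, bond orders sum to 2 (valence 2) → 0 H
  atom 7: C, bond orders sum to 1 (valence 4) → 3 H
  atom 8: C, bond orders sum to 4 (valence 4) → 0 H
  atom 9: C, bond orders sum to 3 (valence 4) → 1 H
  atom 10: O, bond orders sum to 2 (valence 2) → 0 H
  atom 11: C, bond orders sum to 4 (valence 4) → 0 H
  atom 12: F (halogen, monovalent) → 0 H
  atom 13: C, bond orders sum to 4 (valence 4) → 0 H
  atom 14: C, bond orders sum to 1 (valence 4) → 3 H
  atom 15: N, bond orders sum to 3 (valence 3) → 0 H
Totals → C:10, H:10, F:1, N:1, O:3.

C10H10FNO3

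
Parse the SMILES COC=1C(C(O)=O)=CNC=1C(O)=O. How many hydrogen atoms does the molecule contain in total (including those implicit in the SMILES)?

7

Walk through each heavy atom and fill implicit hydrogens from standard valence (C 4, N 3, O 2, S 2, halogen 1):
  atom 1: C, bond orders sum to 1 (valence 4) → 3 H
  atom 2: O, bond orders sum to 2 (valence 2) → 0 H
  atom 3: C, bond orders sum to 4 (valence 4) → 0 H
  atom 4: C, bond orders sum to 4 (valence 4) → 0 H
  atom 5: C, bond orders sum to 4 (valence 4) → 0 H
  atom 6: O, bond orders sum to 1 (valence 2) → 1 H
  atom 7: O, bond orders sum to 2 (valence 2) → 0 H
  atom 8: C, bond orders sum to 3 (valence 4) → 1 H
  atom 9: N, bond orders sum to 2 (valence 3) → 1 H
  atom 10: C, bond orders sum to 4 (valence 4) → 0 H
  atom 11: C, bond orders sum to 4 (valence 4) → 0 H
  atom 12: O, bond orders sum to 1 (valence 2) → 1 H
  atom 13: O, bond orders sum to 2 (valence 2) → 0 H
Total hydrogens: 7.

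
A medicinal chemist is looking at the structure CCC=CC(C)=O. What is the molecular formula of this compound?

C6H10O

Walk through each heavy atom and fill implicit hydrogens from standard valence (C 4, N 3, O 2, S 2, halogen 1):
  atom 1: C, bond orders sum to 1 (valence 4) → 3 H
  atom 2: C, bond orders sum to 2 (valence 4) → 2 H
  atom 3: C, bond orders sum to 3 (valence 4) → 1 H
  atom 4: C, bond orders sum to 3 (valence 4) → 1 H
  atom 5: C, bond orders sum to 4 (valence 4) → 0 H
  atom 6: C, bond orders sum to 1 (valence 4) → 3 H
  atom 7: O, bond orders sum to 2 (valence 2) → 0 H
Totals → C:6, H:10, O:1.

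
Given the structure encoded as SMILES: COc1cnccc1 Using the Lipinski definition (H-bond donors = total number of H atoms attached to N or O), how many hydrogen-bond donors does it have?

0

Donors: find every N or O and count the H atoms it carries.
  atom 2 (O): bond orders sum to 2 → 0 H
  atom 5 (N): bond orders sum to 3 → 0 H
Lipinski HBD = 0.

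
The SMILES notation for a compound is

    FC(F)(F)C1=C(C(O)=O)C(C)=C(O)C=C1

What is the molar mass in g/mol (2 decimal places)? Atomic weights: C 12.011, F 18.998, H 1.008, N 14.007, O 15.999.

220.15 g/mol

First, the molecular formula is C9H7F3O3 (counting implicit H from valence).
  C: 9 × 12.011 = 108.099
  F: 3 × 18.998 = 56.994
  H: 7 × 1.008 = 7.056
  O: 3 × 15.999 = 47.997
Sum: 9×12.011 + 3×18.998 + 7×1.008 + 3×15.999 = 220.146 → 220.15 g/mol.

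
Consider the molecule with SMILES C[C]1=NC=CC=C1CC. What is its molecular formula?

C8H11N

Walk through each heavy atom and fill implicit hydrogens from standard valence (C 4, N 3, O 2, S 2, halogen 1):
  atom 1: C, bond orders sum to 1 (valence 4) → 3 H
  atom 2: C with explicit H count 0
  atom 3: N, bond orders sum to 3 (valence 3) → 0 H
  atom 4: C, bond orders sum to 3 (valence 4) → 1 H
  atom 5: C, bond orders sum to 3 (valence 4) → 1 H
  atom 6: C, bond orders sum to 3 (valence 4) → 1 H
  atom 7: C, bond orders sum to 4 (valence 4) → 0 H
  atom 8: C, bond orders sum to 2 (valence 4) → 2 H
  atom 9: C, bond orders sum to 1 (valence 4) → 3 H
Totals → C:8, H:11, N:1.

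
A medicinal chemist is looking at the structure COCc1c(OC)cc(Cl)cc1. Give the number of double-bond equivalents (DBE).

4

Molecular formula: C9H11ClO2.
DoU = (2C + 2 + N − H − X) / 2, where X is the halogen count and O/S are ignored.
    = (2·9 + 2 + 0 − 11 − 1) / 2 = 8 / 2 = 4.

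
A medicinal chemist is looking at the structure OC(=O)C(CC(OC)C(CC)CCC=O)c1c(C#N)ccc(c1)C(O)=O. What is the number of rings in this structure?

In SMILES, each pair of matching ring-closure digits denotes one ring-closing bond; the number of such bonds equals the number of independent rings.
Ring-closure bonds here: 1.

1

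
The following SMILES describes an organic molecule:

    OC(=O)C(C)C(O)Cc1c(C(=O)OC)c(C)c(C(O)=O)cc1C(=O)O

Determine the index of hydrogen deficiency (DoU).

8

Molecular formula: C16H18O9.
DoU = (2C + 2 + N − H − X) / 2, where X is the halogen count and O/S are ignored.
    = (2·16 + 2 + 0 − 18 − 0) / 2 = 16 / 2 = 8.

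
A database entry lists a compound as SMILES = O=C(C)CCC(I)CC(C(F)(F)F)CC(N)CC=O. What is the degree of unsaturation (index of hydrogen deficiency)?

2

Molecular formula: C12H19F3INO2.
DoU = (2C + 2 + N − H − X) / 2, where X is the halogen count and O/S are ignored.
    = (2·12 + 2 + 1 − 19 − 4) / 2 = 4 / 2 = 2.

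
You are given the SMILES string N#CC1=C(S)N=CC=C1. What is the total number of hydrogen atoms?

Walk through each heavy atom and fill implicit hydrogens from standard valence (C 4, N 3, O 2, S 2, halogen 1):
  atom 1: N, bond orders sum to 3 (valence 3) → 0 H
  atom 2: C, bond orders sum to 4 (valence 4) → 0 H
  atom 3: C, bond orders sum to 4 (valence 4) → 0 H
  atom 4: C, bond orders sum to 4 (valence 4) → 0 H
  atom 5: S, bond orders sum to 1 (valence 2) → 1 H
  atom 6: N, bond orders sum to 3 (valence 3) → 0 H
  atom 7: C, bond orders sum to 3 (valence 4) → 1 H
  atom 8: C, bond orders sum to 3 (valence 4) → 1 H
  atom 9: C, bond orders sum to 3 (valence 4) → 1 H
Total hydrogens: 4.

4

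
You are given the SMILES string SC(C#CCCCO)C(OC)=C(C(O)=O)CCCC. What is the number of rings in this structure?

In SMILES, each pair of matching ring-closure digits denotes one ring-closing bond; the number of such bonds equals the number of independent rings.
Ring-closure bonds here: 0.

0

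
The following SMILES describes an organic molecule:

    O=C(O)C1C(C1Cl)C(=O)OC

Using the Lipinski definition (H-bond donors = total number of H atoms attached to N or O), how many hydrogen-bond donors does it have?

1

Donors: find every N or O and count the H atoms it carries.
  atom 1 (O): bond orders sum to 2 → 0 H
  atom 3 (O): bond orders sum to 1 → 1 H
  atom 9 (O): bond orders sum to 2 → 0 H
  atom 10 (O): bond orders sum to 2 → 0 H
Lipinski HBD = 1.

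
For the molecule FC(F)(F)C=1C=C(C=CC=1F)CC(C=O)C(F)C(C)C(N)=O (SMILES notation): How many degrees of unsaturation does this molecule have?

6

Degree of unsaturation = (number of rings) + (number of π bonds).
Ring closures in the SMILES: 1.
π bonds: 5 double bonds (each 1 DoU) → 5 DoU from unsaturation.
Total DoU = 1 + 5 = 6.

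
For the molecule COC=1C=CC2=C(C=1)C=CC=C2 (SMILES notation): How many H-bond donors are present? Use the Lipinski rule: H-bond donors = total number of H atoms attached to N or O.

Donors: find every N or O and count the H atoms it carries.
  atom 2 (O): bond orders sum to 2 → 0 H
Lipinski HBD = 0.

0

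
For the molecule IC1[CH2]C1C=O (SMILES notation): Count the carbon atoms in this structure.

Count every carbon token in the SMILES (each C, including those in ring-closure positions and inside branches).
Carbon count: 4.

4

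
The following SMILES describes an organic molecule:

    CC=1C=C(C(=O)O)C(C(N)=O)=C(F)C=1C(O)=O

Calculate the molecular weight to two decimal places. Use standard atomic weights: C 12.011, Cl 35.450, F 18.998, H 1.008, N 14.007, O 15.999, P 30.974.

First, the molecular formula is C10H8FNO5 (counting implicit H from valence).
  C: 10 × 12.011 = 120.110
  F: 1 × 18.998 = 18.998
  H: 8 × 1.008 = 8.064
  N: 1 × 14.007 = 14.007
  O: 5 × 15.999 = 79.995
Sum: 10×12.011 + 1×18.998 + 8×1.008 + 1×14.007 + 5×15.999 = 241.174 → 241.17 g/mol.

241.17 g/mol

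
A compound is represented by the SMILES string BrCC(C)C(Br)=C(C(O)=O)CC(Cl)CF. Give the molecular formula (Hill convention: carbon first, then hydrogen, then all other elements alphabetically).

Walk through each heavy atom and fill implicit hydrogens from standard valence (C 4, N 3, O 2, S 2, halogen 1):
  atom 1: Br (halogen, monovalent) → 0 H
  atom 2: C, bond orders sum to 2 (valence 4) → 2 H
  atom 3: C, bond orders sum to 3 (valence 4) → 1 H
  atom 4: C, bond orders sum to 1 (valence 4) → 3 H
  atom 5: C, bond orders sum to 4 (valence 4) → 0 H
  atom 6: Br (halogen, monovalent) → 0 H
  atom 7: C, bond orders sum to 4 (valence 4) → 0 H
  atom 8: C, bond orders sum to 4 (valence 4) → 0 H
  atom 9: O, bond orders sum to 1 (valence 2) → 1 H
  atom 10: O, bond orders sum to 2 (valence 2) → 0 H
  atom 11: C, bond orders sum to 2 (valence 4) → 2 H
  atom 12: C, bond orders sum to 3 (valence 4) → 1 H
  atom 13: Cl (halogen, monovalent) → 0 H
  atom 14: C, bond orders sum to 2 (valence 4) → 2 H
  atom 15: F (halogen, monovalent) → 0 H
Totals → C:9, H:12, Br:2, Cl:1, F:1, O:2.
In Hill order: C9H12Br2ClFO2.

C9H12Br2ClFO2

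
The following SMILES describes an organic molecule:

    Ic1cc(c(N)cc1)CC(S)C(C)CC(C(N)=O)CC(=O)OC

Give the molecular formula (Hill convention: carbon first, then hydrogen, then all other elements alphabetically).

C16H23IN2O3S

Walk through each heavy atom and fill implicit hydrogens from standard valence (C 4, N 3, O 2, S 2, halogen 1); for lowercase aromatic atoms, an aromatic c carries 1 H when it has two neighbours and 0 H with three, and aromatic n carries 0 H:
  atom 1: I (halogen, monovalent) → 0 H
  atom 2: aromatic c, 3 neighbours → 0 H
  atom 3: aromatic c, 2 neighbours → 1 H
  atom 4: aromatic c, 3 neighbours → 0 H
  atom 5: aromatic c, 3 neighbours → 0 H
  atom 6: N, bond orders sum to 1 (valence 3) → 2 H
  atom 7: aromatic c, 2 neighbours → 1 H
  atom 8: aromatic c, 2 neighbours → 1 H
  atom 9: C, bond orders sum to 2 (valence 4) → 2 H
  atom 10: C, bond orders sum to 3 (valence 4) → 1 H
  atom 11: S, bond orders sum to 1 (valence 2) → 1 H
  atom 12: C, bond orders sum to 3 (valence 4) → 1 H
  atom 13: C, bond orders sum to 1 (valence 4) → 3 H
  atom 14: C, bond orders sum to 2 (valence 4) → 2 H
  atom 15: C, bond orders sum to 3 (valence 4) → 1 H
  atom 16: C, bond orders sum to 4 (valence 4) → 0 H
  atom 17: N, bond orders sum to 1 (valence 3) → 2 H
  atom 18: O, bond orders sum to 2 (valence 2) → 0 H
  atom 19: C, bond orders sum to 2 (valence 4) → 2 H
  atom 20: C, bond orders sum to 4 (valence 4) → 0 H
  atom 21: O, bond orders sum to 2 (valence 2) → 0 H
  atom 22: O, bond orders sum to 2 (valence 2) → 0 H
  atom 23: C, bond orders sum to 1 (valence 4) → 3 H
Totals → C:16, H:23, I:1, N:2, O:3, S:1.
In Hill order: C16H23IN2O3S.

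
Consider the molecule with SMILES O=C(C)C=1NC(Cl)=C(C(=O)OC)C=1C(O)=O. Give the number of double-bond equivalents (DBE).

6

Molecular formula: C9H8ClNO5.
DoU = (2C + 2 + N − H − X) / 2, where X is the halogen count and O/S are ignored.
    = (2·9 + 2 + 1 − 8 − 1) / 2 = 12 / 2 = 6.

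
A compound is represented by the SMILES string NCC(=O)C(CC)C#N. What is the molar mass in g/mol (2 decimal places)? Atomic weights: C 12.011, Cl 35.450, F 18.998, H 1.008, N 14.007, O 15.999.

126.16 g/mol

First, the molecular formula is C6H10N2O (counting implicit H from valence).
  C: 6 × 12.011 = 72.066
  H: 10 × 1.008 = 10.080
  N: 2 × 14.007 = 28.014
  O: 1 × 15.999 = 15.999
Sum: 6×12.011 + 10×1.008 + 2×14.007 + 1×15.999 = 126.159 → 126.16 g/mol.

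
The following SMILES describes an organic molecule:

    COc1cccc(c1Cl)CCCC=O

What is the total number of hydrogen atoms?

13

Walk through each heavy atom and fill implicit hydrogens from standard valence (C 4, N 3, O 2, S 2, halogen 1); for lowercase aromatic atoms, an aromatic c carries 1 H when it has two neighbours and 0 H with three, and aromatic n carries 0 H:
  atom 1: C, bond orders sum to 1 (valence 4) → 3 H
  atom 2: O, bond orders sum to 2 (valence 2) → 0 H
  atom 3: aromatic c, 3 neighbours → 0 H
  atom 4: aromatic c, 2 neighbours → 1 H
  atom 5: aromatic c, 2 neighbours → 1 H
  atom 6: aromatic c, 2 neighbours → 1 H
  atom 7: aromatic c, 3 neighbours → 0 H
  atom 8: aromatic c, 3 neighbours → 0 H
  atom 9: Cl (halogen, monovalent) → 0 H
  atom 10: C, bond orders sum to 2 (valence 4) → 2 H
  atom 11: C, bond orders sum to 2 (valence 4) → 2 H
  atom 12: C, bond orders sum to 2 (valence 4) → 2 H
  atom 13: C, bond orders sum to 3 (valence 4) → 1 H
  atom 14: O, bond orders sum to 2 (valence 2) → 0 H
Total hydrogens: 13.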